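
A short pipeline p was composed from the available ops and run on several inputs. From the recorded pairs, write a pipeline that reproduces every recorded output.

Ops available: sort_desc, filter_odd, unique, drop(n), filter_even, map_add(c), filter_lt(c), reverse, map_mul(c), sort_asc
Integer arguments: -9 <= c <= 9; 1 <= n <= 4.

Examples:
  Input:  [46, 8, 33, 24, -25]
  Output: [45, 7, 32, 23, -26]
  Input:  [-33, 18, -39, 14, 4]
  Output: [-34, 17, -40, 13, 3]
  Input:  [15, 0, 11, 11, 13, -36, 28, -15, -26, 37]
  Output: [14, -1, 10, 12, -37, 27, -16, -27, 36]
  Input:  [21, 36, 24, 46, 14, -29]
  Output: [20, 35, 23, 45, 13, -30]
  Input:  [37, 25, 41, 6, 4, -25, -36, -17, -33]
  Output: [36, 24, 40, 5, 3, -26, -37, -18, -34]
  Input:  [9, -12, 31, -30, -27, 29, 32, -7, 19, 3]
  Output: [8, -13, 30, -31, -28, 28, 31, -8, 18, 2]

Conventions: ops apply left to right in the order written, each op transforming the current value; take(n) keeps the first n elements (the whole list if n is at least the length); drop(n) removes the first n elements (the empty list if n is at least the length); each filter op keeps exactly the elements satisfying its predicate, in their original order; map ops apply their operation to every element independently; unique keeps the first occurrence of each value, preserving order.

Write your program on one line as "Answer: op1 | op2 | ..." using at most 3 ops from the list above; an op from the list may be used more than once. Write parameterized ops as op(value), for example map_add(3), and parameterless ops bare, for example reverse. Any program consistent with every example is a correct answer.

unique | map_add(-1)

Check, running the answer program on each example:
  [46, 8, 33, 24, -25] -> [46, 8, 33, 24, -25] -> [45, 7, 32, 23, -26]
  [-33, 18, -39, 14, 4] -> [-33, 18, -39, 14, 4] -> [-34, 17, -40, 13, 3]
  [15, 0, 11, 11, 13, -36, 28, -15, -26, 37] -> [15, 0, 11, 13, -36, 28, -15, -26, 37] -> [14, -1, 10, 12, -37, 27, -16, -27, 36]
  [21, 36, 24, 46, 14, -29] -> [21, 36, 24, 46, 14, -29] -> [20, 35, 23, 45, 13, -30]
  [37, 25, 41, 6, 4, -25, -36, -17, -33] -> [37, 25, 41, 6, 4, -25, -36, -17, -33] -> [36, 24, 40, 5, 3, -26, -37, -18, -34]
  [9, -12, 31, -30, -27, 29, 32, -7, 19, 3] -> [9, -12, 31, -30, -27, 29, 32, -7, 19, 3] -> [8, -13, 30, -31, -28, 28, 31, -8, 18, 2]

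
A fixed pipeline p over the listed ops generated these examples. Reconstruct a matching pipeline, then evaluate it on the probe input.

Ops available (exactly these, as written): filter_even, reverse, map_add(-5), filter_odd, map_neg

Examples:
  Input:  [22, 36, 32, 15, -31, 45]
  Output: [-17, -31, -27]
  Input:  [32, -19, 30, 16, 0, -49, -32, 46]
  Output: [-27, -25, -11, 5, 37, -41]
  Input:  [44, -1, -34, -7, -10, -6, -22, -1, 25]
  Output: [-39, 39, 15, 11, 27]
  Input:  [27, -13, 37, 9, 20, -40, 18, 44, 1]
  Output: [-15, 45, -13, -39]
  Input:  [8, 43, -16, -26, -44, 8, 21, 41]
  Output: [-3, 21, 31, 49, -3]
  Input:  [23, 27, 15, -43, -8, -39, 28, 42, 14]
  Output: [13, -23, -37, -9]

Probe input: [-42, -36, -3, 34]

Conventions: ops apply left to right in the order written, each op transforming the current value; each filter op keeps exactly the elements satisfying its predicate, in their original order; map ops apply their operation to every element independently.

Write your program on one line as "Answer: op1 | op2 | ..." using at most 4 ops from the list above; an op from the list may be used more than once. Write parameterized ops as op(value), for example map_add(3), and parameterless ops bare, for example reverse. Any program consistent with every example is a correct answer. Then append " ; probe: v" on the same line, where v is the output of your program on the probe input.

map_add(-5) | filter_odd | map_neg ; probe: [47, 41, -29]

Check, running the answer program on each example:
  [22, 36, 32, 15, -31, 45] -> [17, 31, 27, 10, -36, 40] -> [17, 31, 27] -> [-17, -31, -27]
  [32, -19, 30, 16, 0, -49, -32, 46] -> [27, -24, 25, 11, -5, -54, -37, 41] -> [27, 25, 11, -5, -37, 41] -> [-27, -25, -11, 5, 37, -41]
  [44, -1, -34, -7, -10, -6, -22, -1, 25] -> [39, -6, -39, -12, -15, -11, -27, -6, 20] -> [39, -39, -15, -11, -27] -> [-39, 39, 15, 11, 27]
  [27, -13, 37, 9, 20, -40, 18, 44, 1] -> [22, -18, 32, 4, 15, -45, 13, 39, -4] -> [15, -45, 13, 39] -> [-15, 45, -13, -39]
  [8, 43, -16, -26, -44, 8, 21, 41] -> [3, 38, -21, -31, -49, 3, 16, 36] -> [3, -21, -31, -49, 3] -> [-3, 21, 31, 49, -3]
  [23, 27, 15, -43, -8, -39, 28, 42, 14] -> [18, 22, 10, -48, -13, -44, 23, 37, 9] -> [-13, 23, 37, 9] -> [13, -23, -37, -9]
  probe: [-42, -36, -3, 34] -> [-47, -41, -8, 29] -> [-47, -41, 29] -> [47, 41, -29]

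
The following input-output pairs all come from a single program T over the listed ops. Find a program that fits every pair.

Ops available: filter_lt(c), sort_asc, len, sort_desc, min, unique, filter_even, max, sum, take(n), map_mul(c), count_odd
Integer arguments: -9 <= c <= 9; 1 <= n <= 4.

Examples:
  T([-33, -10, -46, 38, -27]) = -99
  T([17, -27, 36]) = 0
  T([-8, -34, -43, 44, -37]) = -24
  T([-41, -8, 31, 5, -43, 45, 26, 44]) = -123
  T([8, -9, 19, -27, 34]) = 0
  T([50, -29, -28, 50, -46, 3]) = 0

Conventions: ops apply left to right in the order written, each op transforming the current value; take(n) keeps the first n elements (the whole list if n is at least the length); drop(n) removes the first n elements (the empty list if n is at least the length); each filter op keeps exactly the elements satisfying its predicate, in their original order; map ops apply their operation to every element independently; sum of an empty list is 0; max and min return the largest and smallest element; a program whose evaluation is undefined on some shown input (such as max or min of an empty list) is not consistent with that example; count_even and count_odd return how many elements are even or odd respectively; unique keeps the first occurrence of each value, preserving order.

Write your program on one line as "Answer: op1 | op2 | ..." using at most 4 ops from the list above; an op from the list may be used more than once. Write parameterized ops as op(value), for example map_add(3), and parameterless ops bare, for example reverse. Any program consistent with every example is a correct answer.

take(1) | map_mul(3) | filter_lt(-7) | sum

Check, running the answer program on each example:
  [-33, -10, -46, 38, -27] -> [-33] -> [-99] -> [-99] -> -99
  [17, -27, 36] -> [17] -> [51] -> [] -> 0
  [-8, -34, -43, 44, -37] -> [-8] -> [-24] -> [-24] -> -24
  [-41, -8, 31, 5, -43, 45, 26, 44] -> [-41] -> [-123] -> [-123] -> -123
  [8, -9, 19, -27, 34] -> [8] -> [24] -> [] -> 0
  [50, -29, -28, 50, -46, 3] -> [50] -> [150] -> [] -> 0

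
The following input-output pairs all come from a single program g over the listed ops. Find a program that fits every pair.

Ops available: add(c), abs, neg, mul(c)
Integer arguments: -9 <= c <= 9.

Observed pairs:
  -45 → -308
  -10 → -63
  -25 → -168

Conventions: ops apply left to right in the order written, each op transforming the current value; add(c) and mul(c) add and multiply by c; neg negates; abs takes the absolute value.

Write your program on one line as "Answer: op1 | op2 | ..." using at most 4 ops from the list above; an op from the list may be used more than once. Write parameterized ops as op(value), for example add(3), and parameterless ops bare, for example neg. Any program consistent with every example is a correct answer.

neg | mul(7) | add(-7) | neg

Check, running the answer program on each example:
  -45 -> 45 -> 315 -> 308 -> -308
  -10 -> 10 -> 70 -> 63 -> -63
  -25 -> 25 -> 175 -> 168 -> -168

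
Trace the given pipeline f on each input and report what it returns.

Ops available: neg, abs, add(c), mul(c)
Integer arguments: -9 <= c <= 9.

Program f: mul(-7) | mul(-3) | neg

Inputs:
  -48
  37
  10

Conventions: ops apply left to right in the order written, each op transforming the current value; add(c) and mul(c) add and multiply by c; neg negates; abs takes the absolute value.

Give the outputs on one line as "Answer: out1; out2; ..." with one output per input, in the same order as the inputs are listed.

1008; -777; -210

Execution, op by op:
  -48 -> 336 -> -1008 -> 1008
  37 -> -259 -> 777 -> -777
  10 -> -70 -> 210 -> -210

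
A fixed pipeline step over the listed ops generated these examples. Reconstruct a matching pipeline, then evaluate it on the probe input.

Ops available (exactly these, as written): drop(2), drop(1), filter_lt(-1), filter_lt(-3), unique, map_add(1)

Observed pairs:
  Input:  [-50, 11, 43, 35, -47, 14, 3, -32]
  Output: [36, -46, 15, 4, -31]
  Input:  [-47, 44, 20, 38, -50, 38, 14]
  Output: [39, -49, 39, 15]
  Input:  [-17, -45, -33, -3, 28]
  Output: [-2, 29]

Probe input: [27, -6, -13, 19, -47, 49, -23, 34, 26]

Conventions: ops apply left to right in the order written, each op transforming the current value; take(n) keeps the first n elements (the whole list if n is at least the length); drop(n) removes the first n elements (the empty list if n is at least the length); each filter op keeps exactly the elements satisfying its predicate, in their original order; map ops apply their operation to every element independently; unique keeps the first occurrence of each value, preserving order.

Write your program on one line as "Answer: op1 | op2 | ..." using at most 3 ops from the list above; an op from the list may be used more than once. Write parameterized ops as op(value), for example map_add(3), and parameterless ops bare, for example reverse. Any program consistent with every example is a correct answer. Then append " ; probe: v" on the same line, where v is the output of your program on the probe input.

drop(1) | drop(2) | map_add(1) ; probe: [20, -46, 50, -22, 35, 27]

Check, running the answer program on each example:
  [-50, 11, 43, 35, -47, 14, 3, -32] -> [11, 43, 35, -47, 14, 3, -32] -> [35, -47, 14, 3, -32] -> [36, -46, 15, 4, -31]
  [-47, 44, 20, 38, -50, 38, 14] -> [44, 20, 38, -50, 38, 14] -> [38, -50, 38, 14] -> [39, -49, 39, 15]
  [-17, -45, -33, -3, 28] -> [-45, -33, -3, 28] -> [-3, 28] -> [-2, 29]
  probe: [27, -6, -13, 19, -47, 49, -23, 34, 26] -> [-6, -13, 19, -47, 49, -23, 34, 26] -> [19, -47, 49, -23, 34, 26] -> [20, -46, 50, -22, 35, 27]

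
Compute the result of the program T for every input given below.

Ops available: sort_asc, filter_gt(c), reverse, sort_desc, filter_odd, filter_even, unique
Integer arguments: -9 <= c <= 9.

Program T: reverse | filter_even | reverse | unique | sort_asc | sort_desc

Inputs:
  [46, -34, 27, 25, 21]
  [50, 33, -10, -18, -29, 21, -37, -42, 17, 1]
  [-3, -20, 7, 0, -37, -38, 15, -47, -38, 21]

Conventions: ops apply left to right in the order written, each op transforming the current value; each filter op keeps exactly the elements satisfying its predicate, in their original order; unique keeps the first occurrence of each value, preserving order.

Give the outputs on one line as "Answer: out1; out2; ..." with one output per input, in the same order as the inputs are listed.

Execution, op by op:
  [46, -34, 27, 25, 21] -> [21, 25, 27, -34, 46] -> [-34, 46] -> [46, -34] -> [46, -34] -> [-34, 46] -> [46, -34]
  [50, 33, -10, -18, -29, 21, -37, -42, 17, 1] -> [1, 17, -42, -37, 21, -29, -18, -10, 33, 50] -> [-42, -18, -10, 50] -> [50, -10, -18, -42] -> [50, -10, -18, -42] -> [-42, -18, -10, 50] -> [50, -10, -18, -42]
  [-3, -20, 7, 0, -37, -38, 15, -47, -38, 21] -> [21, -38, -47, 15, -38, -37, 0, 7, -20, -3] -> [-38, -38, 0, -20] -> [-20, 0, -38, -38] -> [-20, 0, -38] -> [-38, -20, 0] -> [0, -20, -38]

[46, -34]; [50, -10, -18, -42]; [0, -20, -38]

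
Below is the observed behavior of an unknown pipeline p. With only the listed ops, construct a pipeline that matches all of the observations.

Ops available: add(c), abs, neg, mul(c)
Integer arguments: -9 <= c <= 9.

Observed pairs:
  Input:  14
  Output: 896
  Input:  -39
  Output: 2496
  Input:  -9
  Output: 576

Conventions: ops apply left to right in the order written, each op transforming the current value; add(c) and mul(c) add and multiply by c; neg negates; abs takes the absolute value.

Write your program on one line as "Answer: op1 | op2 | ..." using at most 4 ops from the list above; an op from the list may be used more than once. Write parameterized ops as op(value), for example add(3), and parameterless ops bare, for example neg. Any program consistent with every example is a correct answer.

mul(-8) | abs | mul(8)

Check, running the answer program on each example:
  14 -> -112 -> 112 -> 896
  -39 -> 312 -> 312 -> 2496
  -9 -> 72 -> 72 -> 576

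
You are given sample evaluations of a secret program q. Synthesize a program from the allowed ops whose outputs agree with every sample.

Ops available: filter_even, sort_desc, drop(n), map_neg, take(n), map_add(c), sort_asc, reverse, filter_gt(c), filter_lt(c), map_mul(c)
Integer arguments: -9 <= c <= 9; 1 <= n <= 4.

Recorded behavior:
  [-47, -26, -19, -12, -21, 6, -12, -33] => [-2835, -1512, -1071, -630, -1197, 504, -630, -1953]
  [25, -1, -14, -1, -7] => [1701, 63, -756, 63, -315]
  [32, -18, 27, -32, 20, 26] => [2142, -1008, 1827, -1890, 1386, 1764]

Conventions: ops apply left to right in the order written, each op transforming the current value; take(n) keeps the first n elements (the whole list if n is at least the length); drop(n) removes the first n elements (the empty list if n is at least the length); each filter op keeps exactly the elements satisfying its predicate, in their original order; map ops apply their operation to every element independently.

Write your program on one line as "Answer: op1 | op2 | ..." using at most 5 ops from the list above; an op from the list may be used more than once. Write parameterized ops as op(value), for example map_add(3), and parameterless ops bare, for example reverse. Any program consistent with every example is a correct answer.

map_add(2) | map_mul(7) | map_neg | map_mul(-9)

Check, running the answer program on each example:
  [-47, -26, -19, -12, -21, 6, -12, -33] -> [-45, -24, -17, -10, -19, 8, -10, -31] -> [-315, -168, -119, -70, -133, 56, -70, -217] -> [315, 168, 119, 70, 133, -56, 70, 217] -> [-2835, -1512, -1071, -630, -1197, 504, -630, -1953]
  [25, -1, -14, -1, -7] -> [27, 1, -12, 1, -5] -> [189, 7, -84, 7, -35] -> [-189, -7, 84, -7, 35] -> [1701, 63, -756, 63, -315]
  [32, -18, 27, -32, 20, 26] -> [34, -16, 29, -30, 22, 28] -> [238, -112, 203, -210, 154, 196] -> [-238, 112, -203, 210, -154, -196] -> [2142, -1008, 1827, -1890, 1386, 1764]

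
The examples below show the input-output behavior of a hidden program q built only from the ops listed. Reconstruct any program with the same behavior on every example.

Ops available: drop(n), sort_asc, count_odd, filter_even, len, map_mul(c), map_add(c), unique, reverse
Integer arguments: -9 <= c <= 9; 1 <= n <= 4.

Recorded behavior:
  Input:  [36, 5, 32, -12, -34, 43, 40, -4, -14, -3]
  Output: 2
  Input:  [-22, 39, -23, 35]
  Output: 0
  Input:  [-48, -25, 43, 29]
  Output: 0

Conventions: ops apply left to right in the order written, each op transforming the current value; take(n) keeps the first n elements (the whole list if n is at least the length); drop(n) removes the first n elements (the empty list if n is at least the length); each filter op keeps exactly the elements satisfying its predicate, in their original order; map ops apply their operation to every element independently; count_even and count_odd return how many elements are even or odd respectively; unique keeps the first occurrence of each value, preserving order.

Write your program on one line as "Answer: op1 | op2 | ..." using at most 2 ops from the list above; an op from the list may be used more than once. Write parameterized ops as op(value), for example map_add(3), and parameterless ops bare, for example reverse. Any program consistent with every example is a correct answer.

drop(4) | count_odd

Check, running the answer program on each example:
  [36, 5, 32, -12, -34, 43, 40, -4, -14, -3] -> [-34, 43, 40, -4, -14, -3] -> 2
  [-22, 39, -23, 35] -> [] -> 0
  [-48, -25, 43, 29] -> [] -> 0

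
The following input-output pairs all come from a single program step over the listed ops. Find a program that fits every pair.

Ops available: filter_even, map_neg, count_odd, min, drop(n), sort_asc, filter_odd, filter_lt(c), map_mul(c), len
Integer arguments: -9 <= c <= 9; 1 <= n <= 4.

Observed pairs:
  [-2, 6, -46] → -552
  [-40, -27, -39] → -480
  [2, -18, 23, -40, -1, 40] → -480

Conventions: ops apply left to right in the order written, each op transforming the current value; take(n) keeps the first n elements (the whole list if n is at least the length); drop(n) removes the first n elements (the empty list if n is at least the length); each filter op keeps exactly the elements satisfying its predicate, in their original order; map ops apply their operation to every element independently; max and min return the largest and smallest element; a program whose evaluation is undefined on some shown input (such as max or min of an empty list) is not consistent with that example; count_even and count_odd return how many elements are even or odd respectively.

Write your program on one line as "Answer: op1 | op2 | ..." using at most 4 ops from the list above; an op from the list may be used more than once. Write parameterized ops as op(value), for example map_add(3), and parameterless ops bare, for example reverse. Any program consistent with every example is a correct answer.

filter_even | map_mul(2) | map_mul(6) | min

Check, running the answer program on each example:
  [-2, 6, -46] -> [-2, 6, -46] -> [-4, 12, -92] -> [-24, 72, -552] -> -552
  [-40, -27, -39] -> [-40] -> [-80] -> [-480] -> -480
  [2, -18, 23, -40, -1, 40] -> [2, -18, -40, 40] -> [4, -36, -80, 80] -> [24, -216, -480, 480] -> -480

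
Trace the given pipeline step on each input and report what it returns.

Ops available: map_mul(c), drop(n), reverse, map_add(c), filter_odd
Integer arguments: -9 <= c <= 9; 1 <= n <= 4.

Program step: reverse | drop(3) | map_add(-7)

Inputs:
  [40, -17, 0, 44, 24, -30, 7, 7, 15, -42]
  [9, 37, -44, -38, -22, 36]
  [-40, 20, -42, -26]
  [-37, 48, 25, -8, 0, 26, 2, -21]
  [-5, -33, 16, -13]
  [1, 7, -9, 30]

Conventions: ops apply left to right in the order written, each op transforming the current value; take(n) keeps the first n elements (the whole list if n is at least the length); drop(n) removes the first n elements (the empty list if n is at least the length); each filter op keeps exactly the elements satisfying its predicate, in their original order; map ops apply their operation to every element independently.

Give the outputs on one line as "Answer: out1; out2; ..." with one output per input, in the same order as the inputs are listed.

[0, -37, 17, 37, -7, -24, 33]; [-51, 30, 2]; [-47]; [-7, -15, 18, 41, -44]; [-12]; [-6]

Execution, op by op:
  [40, -17, 0, 44, 24, -30, 7, 7, 15, -42] -> [-42, 15, 7, 7, -30, 24, 44, 0, -17, 40] -> [7, -30, 24, 44, 0, -17, 40] -> [0, -37, 17, 37, -7, -24, 33]
  [9, 37, -44, -38, -22, 36] -> [36, -22, -38, -44, 37, 9] -> [-44, 37, 9] -> [-51, 30, 2]
  [-40, 20, -42, -26] -> [-26, -42, 20, -40] -> [-40] -> [-47]
  [-37, 48, 25, -8, 0, 26, 2, -21] -> [-21, 2, 26, 0, -8, 25, 48, -37] -> [0, -8, 25, 48, -37] -> [-7, -15, 18, 41, -44]
  [-5, -33, 16, -13] -> [-13, 16, -33, -5] -> [-5] -> [-12]
  [1, 7, -9, 30] -> [30, -9, 7, 1] -> [1] -> [-6]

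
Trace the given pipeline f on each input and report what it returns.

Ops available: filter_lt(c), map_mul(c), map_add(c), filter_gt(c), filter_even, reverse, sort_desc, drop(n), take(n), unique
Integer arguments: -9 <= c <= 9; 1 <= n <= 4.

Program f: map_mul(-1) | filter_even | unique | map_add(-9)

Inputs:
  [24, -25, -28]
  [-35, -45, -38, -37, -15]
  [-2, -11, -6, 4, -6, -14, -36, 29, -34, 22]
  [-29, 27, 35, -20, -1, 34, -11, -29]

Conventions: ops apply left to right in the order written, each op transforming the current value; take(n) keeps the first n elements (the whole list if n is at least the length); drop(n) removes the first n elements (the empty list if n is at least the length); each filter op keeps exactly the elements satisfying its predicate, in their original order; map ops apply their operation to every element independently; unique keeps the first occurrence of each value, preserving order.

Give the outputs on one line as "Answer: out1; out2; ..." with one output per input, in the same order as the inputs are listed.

Execution, op by op:
  [24, -25, -28] -> [-24, 25, 28] -> [-24, 28] -> [-24, 28] -> [-33, 19]
  [-35, -45, -38, -37, -15] -> [35, 45, 38, 37, 15] -> [38] -> [38] -> [29]
  [-2, -11, -6, 4, -6, -14, -36, 29, -34, 22] -> [2, 11, 6, -4, 6, 14, 36, -29, 34, -22] -> [2, 6, -4, 6, 14, 36, 34, -22] -> [2, 6, -4, 14, 36, 34, -22] -> [-7, -3, -13, 5, 27, 25, -31]
  [-29, 27, 35, -20, -1, 34, -11, -29] -> [29, -27, -35, 20, 1, -34, 11, 29] -> [20, -34] -> [20, -34] -> [11, -43]

[-33, 19]; [29]; [-7, -3, -13, 5, 27, 25, -31]; [11, -43]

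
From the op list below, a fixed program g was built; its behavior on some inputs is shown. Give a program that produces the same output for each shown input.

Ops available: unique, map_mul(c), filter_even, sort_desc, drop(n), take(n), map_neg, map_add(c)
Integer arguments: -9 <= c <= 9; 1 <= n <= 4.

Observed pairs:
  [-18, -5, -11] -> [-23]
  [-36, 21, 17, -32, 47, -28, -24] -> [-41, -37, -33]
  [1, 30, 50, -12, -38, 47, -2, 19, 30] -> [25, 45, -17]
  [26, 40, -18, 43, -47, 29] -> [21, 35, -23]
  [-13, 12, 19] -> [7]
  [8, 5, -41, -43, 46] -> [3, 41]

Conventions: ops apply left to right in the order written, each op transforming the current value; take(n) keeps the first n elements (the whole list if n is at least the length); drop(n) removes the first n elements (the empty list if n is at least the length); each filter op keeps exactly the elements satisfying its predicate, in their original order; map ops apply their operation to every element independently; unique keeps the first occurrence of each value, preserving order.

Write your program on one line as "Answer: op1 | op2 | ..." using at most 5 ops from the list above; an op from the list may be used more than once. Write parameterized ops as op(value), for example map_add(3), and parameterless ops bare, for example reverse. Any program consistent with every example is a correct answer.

filter_even | take(3) | map_add(-1) | map_add(-4)

Check, running the answer program on each example:
  [-18, -5, -11] -> [-18] -> [-18] -> [-19] -> [-23]
  [-36, 21, 17, -32, 47, -28, -24] -> [-36, -32, -28, -24] -> [-36, -32, -28] -> [-37, -33, -29] -> [-41, -37, -33]
  [1, 30, 50, -12, -38, 47, -2, 19, 30] -> [30, 50, -12, -38, -2, 30] -> [30, 50, -12] -> [29, 49, -13] -> [25, 45, -17]
  [26, 40, -18, 43, -47, 29] -> [26, 40, -18] -> [26, 40, -18] -> [25, 39, -19] -> [21, 35, -23]
  [-13, 12, 19] -> [12] -> [12] -> [11] -> [7]
  [8, 5, -41, -43, 46] -> [8, 46] -> [8, 46] -> [7, 45] -> [3, 41]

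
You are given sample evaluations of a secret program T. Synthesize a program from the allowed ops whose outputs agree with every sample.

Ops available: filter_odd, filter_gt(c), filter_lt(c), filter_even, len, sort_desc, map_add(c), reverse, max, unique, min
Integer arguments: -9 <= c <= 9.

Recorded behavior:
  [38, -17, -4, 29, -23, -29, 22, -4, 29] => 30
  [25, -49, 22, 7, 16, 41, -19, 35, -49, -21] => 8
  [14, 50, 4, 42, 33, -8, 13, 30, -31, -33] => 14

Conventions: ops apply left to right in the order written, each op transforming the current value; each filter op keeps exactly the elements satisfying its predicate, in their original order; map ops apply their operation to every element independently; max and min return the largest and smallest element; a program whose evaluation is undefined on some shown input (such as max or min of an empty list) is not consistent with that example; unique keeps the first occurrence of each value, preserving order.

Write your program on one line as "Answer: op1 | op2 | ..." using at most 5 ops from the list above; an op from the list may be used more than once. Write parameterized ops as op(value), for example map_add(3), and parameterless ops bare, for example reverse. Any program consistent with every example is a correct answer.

filter_gt(-6) | map_add(1) | filter_even | sort_desc | min

Check, running the answer program on each example:
  [38, -17, -4, 29, -23, -29, 22, -4, 29] -> [38, -4, 29, 22, -4, 29] -> [39, -3, 30, 23, -3, 30] -> [30, 30] -> [30, 30] -> 30
  [25, -49, 22, 7, 16, 41, -19, 35, -49, -21] -> [25, 22, 7, 16, 41, 35] -> [26, 23, 8, 17, 42, 36] -> [26, 8, 42, 36] -> [42, 36, 26, 8] -> 8
  [14, 50, 4, 42, 33, -8, 13, 30, -31, -33] -> [14, 50, 4, 42, 33, 13, 30] -> [15, 51, 5, 43, 34, 14, 31] -> [34, 14] -> [34, 14] -> 14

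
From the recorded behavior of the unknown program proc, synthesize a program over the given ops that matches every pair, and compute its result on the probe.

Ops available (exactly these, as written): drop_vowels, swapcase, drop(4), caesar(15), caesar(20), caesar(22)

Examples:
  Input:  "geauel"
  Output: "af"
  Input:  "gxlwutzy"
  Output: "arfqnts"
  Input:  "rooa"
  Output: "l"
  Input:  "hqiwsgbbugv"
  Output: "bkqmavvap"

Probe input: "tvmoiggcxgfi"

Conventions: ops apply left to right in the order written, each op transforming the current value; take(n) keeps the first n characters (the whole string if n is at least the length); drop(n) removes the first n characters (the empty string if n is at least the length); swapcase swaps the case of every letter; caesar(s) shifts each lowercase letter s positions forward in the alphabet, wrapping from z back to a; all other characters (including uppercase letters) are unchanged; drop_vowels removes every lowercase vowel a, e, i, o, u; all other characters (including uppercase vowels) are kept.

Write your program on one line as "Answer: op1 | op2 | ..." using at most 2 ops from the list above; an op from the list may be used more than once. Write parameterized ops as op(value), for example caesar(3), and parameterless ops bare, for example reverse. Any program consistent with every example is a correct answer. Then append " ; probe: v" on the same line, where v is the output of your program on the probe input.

drop_vowels | caesar(20) ; probe: "npgaawraz"

Check, running the answer program on each example:
  "geauel" -> "gl" -> "af"
  "gxlwutzy" -> "gxlwtzy" -> "arfqnts"
  "rooa" -> "r" -> "l"
  "hqiwsgbbugv" -> "hqwsgbbgv" -> "bkqmavvap"
  probe: "tvmoiggcxgfi" -> "tvmggcxgf" -> "npgaawraz"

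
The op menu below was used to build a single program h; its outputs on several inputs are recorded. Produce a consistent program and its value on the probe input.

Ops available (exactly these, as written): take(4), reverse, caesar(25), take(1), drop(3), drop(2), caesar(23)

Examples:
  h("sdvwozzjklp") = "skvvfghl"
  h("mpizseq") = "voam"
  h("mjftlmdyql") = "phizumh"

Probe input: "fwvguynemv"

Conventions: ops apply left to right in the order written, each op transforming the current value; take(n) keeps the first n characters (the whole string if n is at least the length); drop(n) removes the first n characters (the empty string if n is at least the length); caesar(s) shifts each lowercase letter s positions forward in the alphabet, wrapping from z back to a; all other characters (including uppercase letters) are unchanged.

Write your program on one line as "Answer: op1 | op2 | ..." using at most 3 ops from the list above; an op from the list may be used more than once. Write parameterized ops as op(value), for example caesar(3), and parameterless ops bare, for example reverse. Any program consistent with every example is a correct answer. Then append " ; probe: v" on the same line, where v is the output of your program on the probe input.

caesar(23) | caesar(25) | drop(3) ; probe: "cqujair"

Check, running the answer program on each example:
  "sdvwozzjklp" -> "pastlwwghim" -> "ozrskvvfghl" -> "skvvfghl"
  "mpizseq" -> "jmfwpbn" -> "ilevoam" -> "voam"
  "mjftlmdyql" -> "jgcqijavni" -> "ifbphizumh" -> "phizumh"
  probe: "fwvguynemv" -> "ctsdrvkbjs" -> "bsrcqujair" -> "cqujair"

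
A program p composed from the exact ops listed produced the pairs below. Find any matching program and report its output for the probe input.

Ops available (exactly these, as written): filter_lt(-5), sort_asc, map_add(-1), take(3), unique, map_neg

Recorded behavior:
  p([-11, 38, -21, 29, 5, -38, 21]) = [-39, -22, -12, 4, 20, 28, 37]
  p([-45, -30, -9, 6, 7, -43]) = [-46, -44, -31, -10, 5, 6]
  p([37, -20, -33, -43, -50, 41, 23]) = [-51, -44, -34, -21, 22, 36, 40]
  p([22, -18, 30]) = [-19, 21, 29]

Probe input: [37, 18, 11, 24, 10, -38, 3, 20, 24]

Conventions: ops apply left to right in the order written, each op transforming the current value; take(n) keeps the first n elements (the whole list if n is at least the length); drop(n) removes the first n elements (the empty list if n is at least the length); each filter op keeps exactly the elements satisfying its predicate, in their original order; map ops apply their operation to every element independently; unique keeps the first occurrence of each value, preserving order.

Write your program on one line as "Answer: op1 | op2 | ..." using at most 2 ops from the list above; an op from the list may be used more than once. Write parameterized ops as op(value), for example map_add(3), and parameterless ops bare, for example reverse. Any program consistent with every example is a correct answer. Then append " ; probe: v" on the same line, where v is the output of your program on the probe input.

map_add(-1) | sort_asc ; probe: [-39, 2, 9, 10, 17, 19, 23, 23, 36]

Check, running the answer program on each example:
  [-11, 38, -21, 29, 5, -38, 21] -> [-12, 37, -22, 28, 4, -39, 20] -> [-39, -22, -12, 4, 20, 28, 37]
  [-45, -30, -9, 6, 7, -43] -> [-46, -31, -10, 5, 6, -44] -> [-46, -44, -31, -10, 5, 6]
  [37, -20, -33, -43, -50, 41, 23] -> [36, -21, -34, -44, -51, 40, 22] -> [-51, -44, -34, -21, 22, 36, 40]
  [22, -18, 30] -> [21, -19, 29] -> [-19, 21, 29]
  probe: [37, 18, 11, 24, 10, -38, 3, 20, 24] -> [36, 17, 10, 23, 9, -39, 2, 19, 23] -> [-39, 2, 9, 10, 17, 19, 23, 23, 36]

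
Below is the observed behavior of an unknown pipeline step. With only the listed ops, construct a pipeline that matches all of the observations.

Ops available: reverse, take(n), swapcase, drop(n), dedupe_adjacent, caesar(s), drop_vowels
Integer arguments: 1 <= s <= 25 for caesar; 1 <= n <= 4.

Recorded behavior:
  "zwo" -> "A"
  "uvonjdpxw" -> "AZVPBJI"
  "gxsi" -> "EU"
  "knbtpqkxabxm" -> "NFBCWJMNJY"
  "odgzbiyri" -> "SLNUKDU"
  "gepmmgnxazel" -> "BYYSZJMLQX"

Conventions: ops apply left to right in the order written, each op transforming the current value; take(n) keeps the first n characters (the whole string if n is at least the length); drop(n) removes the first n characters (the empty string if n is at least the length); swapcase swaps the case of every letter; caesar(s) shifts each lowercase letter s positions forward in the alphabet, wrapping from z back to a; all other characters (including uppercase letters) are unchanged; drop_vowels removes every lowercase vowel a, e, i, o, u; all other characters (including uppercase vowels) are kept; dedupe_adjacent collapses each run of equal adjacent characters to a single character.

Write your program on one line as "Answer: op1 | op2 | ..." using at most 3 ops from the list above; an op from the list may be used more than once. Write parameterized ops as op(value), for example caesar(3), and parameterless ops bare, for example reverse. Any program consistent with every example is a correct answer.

drop(2) | caesar(12) | swapcase

Check, running the answer program on each example:
  "zwo" -> "o" -> "a" -> "A"
  "uvonjdpxw" -> "onjdpxw" -> "azvpbji" -> "AZVPBJI"
  "gxsi" -> "si" -> "eu" -> "EU"
  "knbtpqkxabxm" -> "btpqkxabxm" -> "nfbcwjmnjy" -> "NFBCWJMNJY"
  "odgzbiyri" -> "gzbiyri" -> "slnukdu" -> "SLNUKDU"
  "gepmmgnxazel" -> "pmmgnxazel" -> "byyszjmlqx" -> "BYYSZJMLQX"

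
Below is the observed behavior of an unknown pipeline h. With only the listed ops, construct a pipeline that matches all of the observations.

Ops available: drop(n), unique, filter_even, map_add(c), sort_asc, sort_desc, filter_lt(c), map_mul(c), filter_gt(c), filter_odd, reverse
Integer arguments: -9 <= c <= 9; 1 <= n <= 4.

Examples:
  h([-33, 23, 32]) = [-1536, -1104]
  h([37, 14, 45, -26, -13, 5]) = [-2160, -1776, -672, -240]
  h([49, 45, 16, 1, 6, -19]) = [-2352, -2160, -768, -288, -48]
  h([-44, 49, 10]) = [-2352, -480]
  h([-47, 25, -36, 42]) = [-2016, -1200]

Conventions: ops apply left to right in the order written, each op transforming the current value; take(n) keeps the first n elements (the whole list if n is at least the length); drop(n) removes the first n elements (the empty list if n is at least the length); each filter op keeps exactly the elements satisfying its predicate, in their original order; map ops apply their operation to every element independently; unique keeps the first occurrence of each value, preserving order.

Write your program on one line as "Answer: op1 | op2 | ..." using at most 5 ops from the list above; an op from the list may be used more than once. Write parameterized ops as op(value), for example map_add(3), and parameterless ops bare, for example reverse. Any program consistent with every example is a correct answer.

map_mul(-6) | sort_desc | reverse | map_mul(8) | filter_lt(8)

Check, running the answer program on each example:
  [-33, 23, 32] -> [198, -138, -192] -> [198, -138, -192] -> [-192, -138, 198] -> [-1536, -1104, 1584] -> [-1536, -1104]
  [37, 14, 45, -26, -13, 5] -> [-222, -84, -270, 156, 78, -30] -> [156, 78, -30, -84, -222, -270] -> [-270, -222, -84, -30, 78, 156] -> [-2160, -1776, -672, -240, 624, 1248] -> [-2160, -1776, -672, -240]
  [49, 45, 16, 1, 6, -19] -> [-294, -270, -96, -6, -36, 114] -> [114, -6, -36, -96, -270, -294] -> [-294, -270, -96, -36, -6, 114] -> [-2352, -2160, -768, -288, -48, 912] -> [-2352, -2160, -768, -288, -48]
  [-44, 49, 10] -> [264, -294, -60] -> [264, -60, -294] -> [-294, -60, 264] -> [-2352, -480, 2112] -> [-2352, -480]
  [-47, 25, -36, 42] -> [282, -150, 216, -252] -> [282, 216, -150, -252] -> [-252, -150, 216, 282] -> [-2016, -1200, 1728, 2256] -> [-2016, -1200]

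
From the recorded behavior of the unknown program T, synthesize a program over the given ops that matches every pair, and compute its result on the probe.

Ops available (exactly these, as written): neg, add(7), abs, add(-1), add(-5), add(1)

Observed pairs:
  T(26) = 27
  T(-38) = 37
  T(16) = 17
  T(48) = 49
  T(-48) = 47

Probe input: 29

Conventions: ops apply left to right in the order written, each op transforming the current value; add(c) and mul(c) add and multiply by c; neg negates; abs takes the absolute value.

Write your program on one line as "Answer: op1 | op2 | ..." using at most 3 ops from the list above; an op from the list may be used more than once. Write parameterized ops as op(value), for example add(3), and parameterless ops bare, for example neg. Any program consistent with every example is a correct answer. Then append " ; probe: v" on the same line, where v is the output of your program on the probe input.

neg | add(-1) | abs ; probe: 30

Check, running the answer program on each example:
  26 -> -26 -> -27 -> 27
  -38 -> 38 -> 37 -> 37
  16 -> -16 -> -17 -> 17
  48 -> -48 -> -49 -> 49
  -48 -> 48 -> 47 -> 47
  probe: 29 -> -29 -> -30 -> 30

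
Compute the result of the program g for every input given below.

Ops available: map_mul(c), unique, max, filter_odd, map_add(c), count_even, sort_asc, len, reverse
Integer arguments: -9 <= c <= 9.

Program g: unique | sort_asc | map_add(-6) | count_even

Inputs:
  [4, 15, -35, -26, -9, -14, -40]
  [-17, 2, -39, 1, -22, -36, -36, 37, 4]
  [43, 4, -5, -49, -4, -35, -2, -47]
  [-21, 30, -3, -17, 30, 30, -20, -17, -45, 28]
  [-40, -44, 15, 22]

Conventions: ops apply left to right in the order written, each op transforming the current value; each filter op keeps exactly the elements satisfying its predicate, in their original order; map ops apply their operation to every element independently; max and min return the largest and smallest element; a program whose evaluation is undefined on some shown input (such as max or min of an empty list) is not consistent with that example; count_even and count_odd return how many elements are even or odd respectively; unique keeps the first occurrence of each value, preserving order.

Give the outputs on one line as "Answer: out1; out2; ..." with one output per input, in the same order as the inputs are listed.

Execution, op by op:
  [4, 15, -35, -26, -9, -14, -40] -> [4, 15, -35, -26, -9, -14, -40] -> [-40, -35, -26, -14, -9, 4, 15] -> [-46, -41, -32, -20, -15, -2, 9] -> 4
  [-17, 2, -39, 1, -22, -36, -36, 37, 4] -> [-17, 2, -39, 1, -22, -36, 37, 4] -> [-39, -36, -22, -17, 1, 2, 4, 37] -> [-45, -42, -28, -23, -5, -4, -2, 31] -> 4
  [43, 4, -5, -49, -4, -35, -2, -47] -> [43, 4, -5, -49, -4, -35, -2, -47] -> [-49, -47, -35, -5, -4, -2, 4, 43] -> [-55, -53, -41, -11, -10, -8, -2, 37] -> 3
  [-21, 30, -3, -17, 30, 30, -20, -17, -45, 28] -> [-21, 30, -3, -17, -20, -45, 28] -> [-45, -21, -20, -17, -3, 28, 30] -> [-51, -27, -26, -23, -9, 22, 24] -> 3
  [-40, -44, 15, 22] -> [-40, -44, 15, 22] -> [-44, -40, 15, 22] -> [-50, -46, 9, 16] -> 3

4; 4; 3; 3; 3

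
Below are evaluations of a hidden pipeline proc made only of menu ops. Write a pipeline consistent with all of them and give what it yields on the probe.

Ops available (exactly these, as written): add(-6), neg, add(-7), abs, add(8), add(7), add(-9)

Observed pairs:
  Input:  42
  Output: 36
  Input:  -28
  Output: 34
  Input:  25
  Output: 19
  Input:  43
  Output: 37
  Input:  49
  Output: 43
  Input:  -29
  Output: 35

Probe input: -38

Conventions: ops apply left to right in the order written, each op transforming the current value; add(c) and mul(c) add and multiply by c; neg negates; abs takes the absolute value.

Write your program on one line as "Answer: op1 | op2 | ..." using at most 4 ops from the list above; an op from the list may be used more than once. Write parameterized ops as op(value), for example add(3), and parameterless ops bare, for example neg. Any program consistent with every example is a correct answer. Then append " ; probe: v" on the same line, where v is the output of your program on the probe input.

add(-6) | neg | abs ; probe: 44

Check, running the answer program on each example:
  42 -> 36 -> -36 -> 36
  -28 -> -34 -> 34 -> 34
  25 -> 19 -> -19 -> 19
  43 -> 37 -> -37 -> 37
  49 -> 43 -> -43 -> 43
  -29 -> -35 -> 35 -> 35
  probe: -38 -> -44 -> 44 -> 44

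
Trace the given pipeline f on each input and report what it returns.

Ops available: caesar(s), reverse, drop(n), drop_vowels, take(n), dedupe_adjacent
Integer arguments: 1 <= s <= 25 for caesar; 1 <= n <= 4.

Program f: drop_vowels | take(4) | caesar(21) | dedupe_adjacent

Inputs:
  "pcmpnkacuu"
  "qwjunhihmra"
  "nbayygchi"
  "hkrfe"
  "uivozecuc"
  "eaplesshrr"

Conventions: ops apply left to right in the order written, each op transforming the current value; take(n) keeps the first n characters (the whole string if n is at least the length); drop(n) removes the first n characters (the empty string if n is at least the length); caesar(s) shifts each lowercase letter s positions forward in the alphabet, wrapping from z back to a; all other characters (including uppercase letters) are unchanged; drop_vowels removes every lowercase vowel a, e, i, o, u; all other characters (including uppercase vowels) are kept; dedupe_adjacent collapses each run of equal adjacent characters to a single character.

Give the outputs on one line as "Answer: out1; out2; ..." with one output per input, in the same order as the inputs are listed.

"kxhk"; "lrei"; "iwt"; "cfma"; "qux"; "kgn"

Execution, op by op:
  "pcmpnkacuu" -> "pcmpnkc" -> "pcmp" -> "kxhk" -> "kxhk"
  "qwjunhihmra" -> "qwjnhhmr" -> "qwjn" -> "lrei" -> "lrei"
  "nbayygchi" -> "nbyygch" -> "nbyy" -> "iwtt" -> "iwt"
  "hkrfe" -> "hkrf" -> "hkrf" -> "cfma" -> "cfma"
  "uivozecuc" -> "vzcc" -> "vzcc" -> "quxx" -> "qux"
  "eaplesshrr" -> "plsshrr" -> "plss" -> "kgnn" -> "kgn"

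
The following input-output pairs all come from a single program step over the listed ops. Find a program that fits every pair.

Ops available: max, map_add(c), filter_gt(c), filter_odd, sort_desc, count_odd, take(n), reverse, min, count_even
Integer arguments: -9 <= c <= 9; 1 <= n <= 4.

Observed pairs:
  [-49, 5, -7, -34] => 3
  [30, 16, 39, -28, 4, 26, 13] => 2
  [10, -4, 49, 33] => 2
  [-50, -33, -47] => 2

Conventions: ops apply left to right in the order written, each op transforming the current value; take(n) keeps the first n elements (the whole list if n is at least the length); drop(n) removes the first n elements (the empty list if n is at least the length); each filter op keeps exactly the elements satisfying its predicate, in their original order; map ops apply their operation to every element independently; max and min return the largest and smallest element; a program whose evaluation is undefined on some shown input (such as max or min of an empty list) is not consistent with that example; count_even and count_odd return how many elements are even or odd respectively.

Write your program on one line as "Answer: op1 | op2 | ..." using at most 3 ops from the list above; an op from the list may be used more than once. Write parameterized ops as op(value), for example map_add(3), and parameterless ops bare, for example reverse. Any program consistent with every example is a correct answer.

map_add(3) | reverse | count_even

Check, running the answer program on each example:
  [-49, 5, -7, -34] -> [-46, 8, -4, -31] -> [-31, -4, 8, -46] -> 3
  [30, 16, 39, -28, 4, 26, 13] -> [33, 19, 42, -25, 7, 29, 16] -> [16, 29, 7, -25, 42, 19, 33] -> 2
  [10, -4, 49, 33] -> [13, -1, 52, 36] -> [36, 52, -1, 13] -> 2
  [-50, -33, -47] -> [-47, -30, -44] -> [-44, -30, -47] -> 2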